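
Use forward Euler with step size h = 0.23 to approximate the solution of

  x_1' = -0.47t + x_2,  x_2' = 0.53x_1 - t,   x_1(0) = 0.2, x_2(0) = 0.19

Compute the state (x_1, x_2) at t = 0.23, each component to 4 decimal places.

Euler on (x_1,x_2): x_1_{n+1} = x_1_n + h·x_1', x_2_{n+1} = x_2_n + h·x_2'.
0.000000: (0.200000, 0.190000); f=(0.190000, 0.106000) → (0.243700, 0.214380)
(x_1(0.23), x_2(0.23)) ≈ (0.2437, 0.2144)

0.2437, 0.2144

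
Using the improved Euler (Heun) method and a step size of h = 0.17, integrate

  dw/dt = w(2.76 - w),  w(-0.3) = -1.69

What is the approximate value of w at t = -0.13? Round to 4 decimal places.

Heun: k1 = f(t_n, w_n); k2 = f(t_n + h, w_n + h·k1); w_{n+1} = w_n + (h/2)·(k1 + k2).
t=-0.300000, w=-1.690000:
  k1 = f(-0.300000, -1.690000) = -7.520500
  k2 = f(-0.130000, -2.968485) = -17.004922
  w ← -1.690000 + (0.17/2)·(-7.520500 + (-17.004922)) = -3.774661
w(-0.13) ≈ -3.7747

-3.7747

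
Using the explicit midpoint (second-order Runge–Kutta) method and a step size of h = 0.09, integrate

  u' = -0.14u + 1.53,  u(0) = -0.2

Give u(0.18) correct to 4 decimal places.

0.0769

Midpoint: k1 = f(t_n, u_n); k2 = f(t_n + h/2, u_n + (h/2)·k1); u_{n+1} = u_n + h·k2.
t=0.000000, u=-0.200000:
  k1 = f(0.000000, -0.200000) = 1.558000
  k2 = f(0.045000, -0.129890) = 1.548185
  u ← -0.200000 + 0.09·1.548185 = -0.060663
t=0.090000, u=-0.060663:
  k1 = f(0.090000, -0.060663) = 1.538493
  k2 = f(0.135000, 0.008569) = 1.528800
  u ← -0.060663 + 0.09·1.528800 = 0.076929
u(0.18) ≈ 0.0769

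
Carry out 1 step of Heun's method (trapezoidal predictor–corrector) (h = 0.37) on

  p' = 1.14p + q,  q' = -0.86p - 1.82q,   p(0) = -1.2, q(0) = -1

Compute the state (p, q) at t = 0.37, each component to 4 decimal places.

-2.0657, -0.1607

Heun on (p,q): k1 = f(t_n, state_n); k2 = f(t_n + h, state_n + h·k1); state_{n+1} = state_n + (h/2)·(k1 + k2).
0.000000: (-1.200000, -1.000000)
  k1 = (-2.368000, 2.852000)
  predictor → (-2.076160, 0.055240)
  k2 = (-2.311582, 1.684961)
  → (-2.065723, -0.160662)
(p(0.37), q(0.37)) ≈ (-2.0657, -0.1607)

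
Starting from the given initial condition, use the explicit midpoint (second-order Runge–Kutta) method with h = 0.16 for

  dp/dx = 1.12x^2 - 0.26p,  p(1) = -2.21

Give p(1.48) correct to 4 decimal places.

Midpoint: k1 = f(x_n, p_n); k2 = f(x_n + h/2, p_n + (h/2)·k1); p_{n+1} = p_n + h·k2.
x=1.000000, p=-2.210000:
  k1 = f(1.000000, -2.210000) = 1.694600
  k2 = f(1.080000, -2.074432) = 1.845720
  p ← -2.210000 + 0.16·1.845720 = -1.914685
x=1.160000, p=-1.914685:
  k1 = f(1.160000, -1.914685) = 2.004890
  k2 = f(1.240000, -1.754294) = 2.178228
  p ← -1.914685 + 0.16·2.178228 = -1.566168
x=1.320000, p=-1.566168:
  k1 = f(1.320000, -1.566168) = 2.358692
  k2 = f(1.400000, -1.377473) = 2.553343
  p ← -1.566168 + 0.16·2.553343 = -1.157633
p(1.48) ≈ -1.1576

-1.1576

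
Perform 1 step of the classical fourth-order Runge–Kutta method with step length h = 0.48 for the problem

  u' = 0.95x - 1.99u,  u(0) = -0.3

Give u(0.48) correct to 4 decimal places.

RK4: k1 = f(x_n, u_n); k2 = f(x_n + h/2, u_n + (h/2)·k1); k3 = f(x_n + h/2, u_n + (h/2)·k2); k4 = f(x_n + h, u_n + h·k3); u_{n+1} = u_n + (h/6)·(k1 + 2k2 + 2k3 + k4).
x=0.000000, u=-0.300000:
  k1 = f(0.000000, -0.300000) = 0.597000
  k2 = f(0.240000, -0.156720) = 0.539873
  k3 = f(0.240000, -0.170431) = 0.567157
  k4 = f(0.480000, -0.027765) = 0.511252
  u ← -0.300000 + (0.48/6)·(k1 + 2k2 + 2k3 + k4) = -0.034215
u(0.48) ≈ -0.0342

-0.0342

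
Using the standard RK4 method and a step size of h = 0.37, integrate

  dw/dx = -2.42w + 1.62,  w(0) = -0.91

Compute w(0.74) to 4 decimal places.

0.4005

RK4: k1 = f(x_n, w_n); k2 = f(x_n + h/2, w_n + (h/2)·k1); k3 = f(x_n + h/2, w_n + (h/2)·k2); k4 = f(x_n + h, w_n + h·k3); w_{n+1} = w_n + (h/6)·(k1 + 2k2 + 2k3 + k4).
x=0.000000, w=-0.910000:
  k1 = f(0.000000, -0.910000) = 3.822200
  k2 = f(0.185000, -0.202893) = 2.111001
  k3 = f(0.185000, -0.519465) = 2.877105
  k4 = f(0.370000, 0.154529) = 1.246040
  w ← -0.910000 + (0.37/6)·(k1 + 2k2 + 2k3 + k4) = 0.017741
x=0.370000, w=0.017741:
  k1 = f(0.370000, 0.017741) = 1.577066
  k2 = f(0.555000, 0.309498) = 0.871014
  k3 = f(0.555000, 0.178879) = 1.187113
  k4 = f(0.740000, 0.456973) = 0.514125
  w ← 0.017741 + (0.37/6)·(k1 + 2k2 + 2k3 + k4) = 0.400534
w(0.74) ≈ 0.4005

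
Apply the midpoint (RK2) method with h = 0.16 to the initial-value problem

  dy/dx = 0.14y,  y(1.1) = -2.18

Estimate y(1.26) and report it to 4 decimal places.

-2.2294

Midpoint: k1 = f(x_n, y_n); k2 = f(x_n + h/2, y_n + (h/2)·k1); y_{n+1} = y_n + h·k2.
x=1.100000, y=-2.180000:
  k1 = f(1.100000, -2.180000) = -0.305200
  k2 = f(1.180000, -2.204416) = -0.308618
  y ← -2.180000 + 0.16·(-0.308618) = -2.229379
y(1.26) ≈ -2.2294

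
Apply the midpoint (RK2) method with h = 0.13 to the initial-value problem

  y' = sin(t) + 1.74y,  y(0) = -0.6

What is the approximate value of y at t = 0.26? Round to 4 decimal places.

Midpoint: k1 = f(t_n, y_n); k2 = f(t_n + h/2, y_n + (h/2)·k1); y_{n+1} = y_n + h·k2.
t=0.000000, y=-0.600000:
  k1 = f(0.000000, -0.600000) = -1.044000
  k2 = f(0.065000, -0.667860) = -1.097122
  y ← -0.600000 + 0.13·(-1.097122) = -0.742626
t=0.130000, y=-0.742626:
  k1 = f(0.130000, -0.742626) = -1.162535
  k2 = f(0.195000, -0.818191) = -1.229885
  y ← -0.742626 + 0.13·(-1.229885) = -0.902511
y(0.26) ≈ -0.9025

-0.9025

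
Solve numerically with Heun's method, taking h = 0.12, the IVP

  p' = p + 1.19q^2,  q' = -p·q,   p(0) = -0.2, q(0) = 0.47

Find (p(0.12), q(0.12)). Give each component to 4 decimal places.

Heun on (p,q): k1 = f(t_n, state_n); k2 = f(t_n + h, state_n + h·k1); state_{n+1} = state_n + (h/2)·(k1 + k2).
0.000000: (-0.200000, 0.470000)
  k1 = (0.062871, 0.094000)
  predictor → (-0.192455, 0.481280)
  k2 = (0.083185, 0.092625)
  → (-0.191237, 0.481197)
(p(0.12), q(0.12)) ≈ (-0.1912, 0.4812)

-0.1912, 0.4812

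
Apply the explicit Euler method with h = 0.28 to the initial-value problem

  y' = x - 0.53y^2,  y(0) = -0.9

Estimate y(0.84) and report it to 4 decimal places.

-1.1178

Euler: y_{n+1} = y_n + h·f(x_n, y_n).
x=0.000000, y=-0.900000: f=-0.429300 → y ← -0.900000 + 0.28·(-0.429300) = -1.020204
x=0.280000, y=-1.020204: f=-0.271633 → y ← -1.020204 + 0.28·(-0.271633) = -1.096261
x=0.560000, y=-1.096261: f=-0.076948 → y ← -1.096261 + 0.28·(-0.076948) = -1.117807
y(0.84) ≈ -1.1178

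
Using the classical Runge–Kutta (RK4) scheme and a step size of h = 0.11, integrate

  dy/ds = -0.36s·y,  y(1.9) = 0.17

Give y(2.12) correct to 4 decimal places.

RK4: k1 = f(s_n, y_n); k2 = f(s_n + h/2, y_n + (h/2)·k1); k3 = f(s_n + h/2, y_n + (h/2)·k2); k4 = f(s_n + h, y_n + h·k3); y_{n+1} = y_n + (h/6)·(k1 + 2k2 + 2k3 + k4).
s=1.900000, y=0.170000:
  k1 = f(1.900000, 0.170000) = -0.116280
  k2 = f(1.955000, 0.163605) = -0.115145
  k3 = f(1.955000, 0.163667) = -0.115189
  k4 = f(2.010000, 0.157329) = -0.113843
  y ← 0.170000 + (0.11/6)·(k1 + 2k2 + 2k3 + k4) = 0.157335
s=2.010000, y=0.157335:
  k1 = f(2.010000, 0.157335) = -0.113848
  k2 = f(2.065000, 0.151074) = -0.112308
  k3 = f(2.065000, 0.151159) = -0.112371
  k4 = f(2.120000, 0.144975) = -0.110645
  y ← 0.157335 + (0.11/6)·(k1 + 2k2 + 2k3 + k4) = 0.144982
y(2.12) ≈ 0.1450

0.1450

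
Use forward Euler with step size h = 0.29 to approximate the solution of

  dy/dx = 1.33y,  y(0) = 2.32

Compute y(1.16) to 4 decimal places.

8.5539

Euler: y_{n+1} = y_n + h·f(x_n, y_n).
x=0.000000, y=2.320000: f=3.085600 → y ← 2.320000 + 0.29·3.085600 = 3.214824
x=0.290000, y=3.214824: f=4.275716 → y ← 3.214824 + 0.29·4.275716 = 4.454782
x=0.580000, y=4.454782: f=5.924860 → y ← 4.454782 + 0.29·5.924860 = 6.172991
x=0.870000, y=6.172991: f=8.210078 → y ← 6.172991 + 0.29·8.210078 = 8.553913
y(1.16) ≈ 8.5539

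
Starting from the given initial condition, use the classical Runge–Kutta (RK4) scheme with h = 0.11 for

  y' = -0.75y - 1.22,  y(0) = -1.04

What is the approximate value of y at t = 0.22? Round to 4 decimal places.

RK4: k1 = f(t_n, y_n); k2 = f(t_n + h/2, y_n + (h/2)·k1); k3 = f(t_n + h/2, y_n + (h/2)·k2); k4 = f(t_n + h, y_n + h·k3); y_{n+1} = y_n + (h/6)·(k1 + 2k2 + 2k3 + k4).
t=0.000000, y=-1.040000:
  k1 = f(0.000000, -1.040000) = -0.440000
  k2 = f(0.055000, -1.064200) = -0.421850
  k3 = f(0.055000, -1.063202) = -0.422599
  k4 = f(0.110000, -1.086486) = -0.405136
  y ← -1.040000 + (0.11/6)·(k1 + 2k2 + 2k3 + k4) = -1.086457
t=0.110000, y=-1.086457:
  k1 = f(0.110000, -1.086457) = -0.405157
  k2 = f(0.165000, -1.108741) = -0.388444
  k3 = f(0.165000, -1.107822) = -0.389134
  k4 = f(0.220000, -1.129262) = -0.373054
  y ← -1.086457 + (0.11/6)·(k1 + 2k2 + 2k3 + k4) = -1.129236
y(0.22) ≈ -1.1292

-1.1292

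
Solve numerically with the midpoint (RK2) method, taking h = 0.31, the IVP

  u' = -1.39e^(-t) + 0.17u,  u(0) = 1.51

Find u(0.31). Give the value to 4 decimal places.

Midpoint: k1 = f(t_n, u_n); k2 = f(t_n + h/2, u_n + (h/2)·k1); u_{n+1} = u_n + h·k2.
t=0.000000, u=1.510000:
  k1 = f(0.000000, 1.510000) = -1.133300
  k2 = f(0.155000, 1.334339) = -0.963580
  u ← 1.510000 + 0.31·(-0.963580) = 1.211290
u(0.31) ≈ 1.2113

1.2113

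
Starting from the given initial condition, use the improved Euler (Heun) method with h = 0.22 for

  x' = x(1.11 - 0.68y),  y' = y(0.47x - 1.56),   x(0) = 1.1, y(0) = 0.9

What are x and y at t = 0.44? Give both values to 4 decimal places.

Heun on (x,y): k1 = f(t_n, state_n); k2 = f(t_n + h, state_n + h·k1); state_{n+1} = state_n + (h/2)·(k1 + k2).
0.000000: (1.100000, 0.900000)
  k1 = (0.547800, -0.938700)
  predictor → (1.220516, 0.693486)
  k2 = (0.779213, -0.684025)
  → (1.245971, 0.721500)
0.220000: (1.245971, 0.721500)
  k1 = (0.771730, -0.703025)
  predictor → (1.415752, 0.566835)
  k2 = (1.025786, -0.507088)
  → (1.443698, 0.588388)
(x(0.44), y(0.44)) ≈ (1.4437, 0.5884)

1.4437, 0.5884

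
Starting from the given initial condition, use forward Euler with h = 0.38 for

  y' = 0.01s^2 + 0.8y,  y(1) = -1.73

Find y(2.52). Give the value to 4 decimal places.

Euler: y_{n+1} = y_n + h·f(s_n, y_n).
s=1.000000, y=-1.730000: f=-1.374000 → y ← -1.730000 + 0.38·(-1.374000) = -2.252120
s=1.380000, y=-2.252120: f=-1.782652 → y ← -2.252120 + 0.38·(-1.782652) = -2.929528
s=1.760000, y=-2.929528: f=-2.312646 → y ← -2.929528 + 0.38·(-2.312646) = -3.808333
s=2.140000, y=-3.808333: f=-3.000871 → y ← -3.808333 + 0.38·(-3.000871) = -4.948664
y(2.52) ≈ -4.9487

-4.9487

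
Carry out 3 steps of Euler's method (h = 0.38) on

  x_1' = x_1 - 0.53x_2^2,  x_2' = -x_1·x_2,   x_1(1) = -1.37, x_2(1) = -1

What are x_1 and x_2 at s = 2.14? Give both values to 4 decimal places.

Euler on (x_1,x_2): x_1_{n+1} = x_1_n + h·x_1', x_2_{n+1} = x_2_n + h·x_2'.
1.000000: (-1.370000, -1.000000); f=(-1.900000, -1.370000) → (-2.092000, -1.520600)
1.380000: (-2.092000, -1.520600); f=(-3.317479, -3.181095) → (-3.352642, -2.729416)
1.760000: (-3.352642, -2.729416); f=(-7.300990, -9.150755) → (-6.127018, -6.206703)
(x_1(2.14), x_2(2.14)) ≈ (-6.1270, -6.2067)

-6.1270, -6.2067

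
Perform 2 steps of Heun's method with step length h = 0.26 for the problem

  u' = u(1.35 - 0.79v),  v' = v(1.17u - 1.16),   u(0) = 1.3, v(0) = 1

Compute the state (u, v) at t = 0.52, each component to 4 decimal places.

1.6471, 1.3486

Heun on (u,v): k1 = f(t_n, state_n); k2 = f(t_n + h, state_n + h·k1); state_{n+1} = state_n + (h/2)·(k1 + k2).
0.000000: (1.300000, 1.000000)
  k1 = (0.728000, 0.361000)
  predictor → (1.489280, 1.093860)
  k2 = (0.723568, 0.637127)
  → (1.488704, 1.129757)
0.260000: (1.488704, 1.129757)
  k1 = (0.681071, 0.657274)
  predictor → (1.665782, 1.300648)
  k2 = (0.537195, 1.026166)
  → (1.647078, 1.348604)
(u(0.52), v(0.52)) ≈ (1.6471, 1.3486)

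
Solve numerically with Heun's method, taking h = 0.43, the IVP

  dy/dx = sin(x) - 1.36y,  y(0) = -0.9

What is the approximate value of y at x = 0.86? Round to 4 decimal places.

Heun: k1 = f(x_n, y_n); k2 = f(x_n + h, y_n + h·k1); y_{n+1} = y_n + (h/2)·(k1 + k2).
x=0.000000, y=-0.900000:
  k1 = f(0.000000, -0.900000) = 1.224000
  k2 = f(0.430000, -0.373680) = 0.925076
  y ← -0.900000 + (0.43/2)·(1.224000 + 0.925076) = -0.437949
x=0.430000, y=-0.437949:
  k1 = f(0.430000, -0.437949) = 1.012481
  k2 = f(0.860000, -0.002582) = 0.761354
  y ← -0.437949 + (0.43/2)·(1.012481 + 0.761354) = -0.056574
y(0.86) ≈ -0.0566

-0.0566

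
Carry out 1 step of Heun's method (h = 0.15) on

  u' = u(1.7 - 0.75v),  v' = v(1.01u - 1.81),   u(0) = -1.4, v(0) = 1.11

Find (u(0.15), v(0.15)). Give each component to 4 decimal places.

Heun on (u,v): k1 = f(t_n, state_n); k2 = f(t_n + h, state_n + h·k1); state_{n+1} = state_n + (h/2)·(k1 + k2).
0.000000: (-1.400000, 1.110000)
  k1 = (-1.214500, -3.578640)
  predictor → (-1.582175, 0.573204)
  k2 = (-2.009516, -1.953477)
  → (-1.641801, 0.695091)
(u(0.15), v(0.15)) ≈ (-1.6418, 0.6951)

-1.6418, 0.6951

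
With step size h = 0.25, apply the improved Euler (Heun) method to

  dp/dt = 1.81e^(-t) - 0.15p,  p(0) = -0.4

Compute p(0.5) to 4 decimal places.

Heun: k1 = f(t_n, p_n); k2 = f(t_n + h, p_n + h·k1); p_{n+1} = p_n + (h/2)·(k1 + k2).
t=0.000000, p=-0.400000:
  k1 = f(0.000000, -0.400000) = 1.870000
  k2 = f(0.250000, 0.067500) = 1.399504
  p ← -0.400000 + (0.25/2)·(1.870000 + 1.399504) = 0.008688
t=0.250000, p=0.008688:
  k1 = f(0.250000, 0.008688) = 1.408326
  k2 = f(0.500000, 0.360770) = 1.043705
  p ← 0.008688 + (0.25/2)·(1.408326 + 1.043705) = 0.315192
p(0.5) ≈ 0.3152

0.3152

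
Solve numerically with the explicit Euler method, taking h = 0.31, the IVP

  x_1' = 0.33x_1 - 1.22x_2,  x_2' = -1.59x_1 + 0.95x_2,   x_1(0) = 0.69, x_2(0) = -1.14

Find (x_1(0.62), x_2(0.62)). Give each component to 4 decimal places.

Euler on (x_1,x_2): x_1_{n+1} = x_1_n + h·x_1', x_2_{n+1} = x_2_n + h·x_2'.
0.000000: (0.690000, -1.140000); f=(1.618500, -2.180100) → (1.191735, -1.815831)
0.310000: (1.191735, -1.815831); f=(2.608586, -3.619898) → (2.000397, -2.937999)
(x_1(0.62), x_2(0.62)) ≈ (2.0004, -2.9380)

2.0004, -2.9380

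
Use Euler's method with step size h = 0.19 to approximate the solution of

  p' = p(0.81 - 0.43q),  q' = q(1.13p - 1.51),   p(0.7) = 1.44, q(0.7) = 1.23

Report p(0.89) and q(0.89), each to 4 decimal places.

1.5169, 1.2574

Euler on (p,q): p_{n+1} = p_n + h·p', q_{n+1} = q_n + h·q'.
0.700000: (1.440000, 1.230000); f=(0.404784, 0.144156) → (1.516909, 1.257390)
(p(0.89), q(0.89)) ≈ (1.5169, 1.2574)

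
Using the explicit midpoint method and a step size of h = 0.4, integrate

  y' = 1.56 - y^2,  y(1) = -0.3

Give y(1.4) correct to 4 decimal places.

0.3240

Midpoint: k1 = f(x_n, y_n); k2 = f(x_n + h/2, y_n + (h/2)·k1); y_{n+1} = y_n + h·k2.
x=1.000000, y=-0.300000:
  k1 = f(1.000000, -0.300000) = 1.470000
  k2 = f(1.200000, -0.006000) = 1.559964
  y ← -0.300000 + 0.4·1.559964 = 0.323986
y(1.4) ≈ 0.3240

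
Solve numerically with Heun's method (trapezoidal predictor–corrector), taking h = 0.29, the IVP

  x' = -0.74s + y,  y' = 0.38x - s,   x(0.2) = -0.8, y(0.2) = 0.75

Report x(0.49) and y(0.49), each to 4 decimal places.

Heun on (x,y): k1 = f(s_n, state_n); k2 = f(s_n + h, state_n + h·k1); state_{n+1} = state_n + (h/2)·(k1 + k2).
0.200000: (-0.800000, 0.750000)
  k1 = (0.602000, -0.504000)
  predictor → (-0.625420, 0.603840)
  k2 = (0.241240, -0.727660)
  → (-0.677730, 0.571409)
(x(0.49), y(0.49)) ≈ (-0.6777, 0.5714)

-0.6777, 0.5714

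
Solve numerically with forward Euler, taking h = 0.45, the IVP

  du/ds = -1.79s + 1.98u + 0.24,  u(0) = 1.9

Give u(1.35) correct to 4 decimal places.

12.1358

Euler: u_{n+1} = u_n + h·f(s_n, u_n).
s=0.000000, u=1.900000: f=4.002000 → u ← 1.900000 + 0.45·4.002000 = 3.700900
s=0.450000, u=3.700900: f=6.762282 → u ← 3.700900 + 0.45·6.762282 = 6.743927
s=0.900000, u=6.743927: f=11.981975 → u ← 6.743927 + 0.45·11.981975 = 12.135816
u(1.35) ≈ 12.1358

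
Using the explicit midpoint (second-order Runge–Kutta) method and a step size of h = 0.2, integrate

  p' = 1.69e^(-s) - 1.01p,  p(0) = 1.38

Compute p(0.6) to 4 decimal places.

1.3026

Midpoint: k1 = f(s_n, p_n); k2 = f(s_n + h/2, p_n + (h/2)·k1); p_{n+1} = p_n + h·k2.
s=0.000000, p=1.380000:
  k1 = f(0.000000, 1.380000) = 0.296200
  k2 = f(0.100000, 1.409620) = 0.105459
  p ← 1.380000 + 0.2·0.105459 = 1.401092
s=0.200000, p=1.401092:
  k1 = f(0.200000, 1.401092) = -0.031448
  k2 = f(0.300000, 1.397947) = -0.159944
  p ← 1.401092 + 0.2·(-0.159944) = 1.369103
s=0.400000, p=1.369103:
  k1 = f(0.400000, 1.369103) = -0.249953
  k2 = f(0.500000, 1.344108) = -0.332512
  p ← 1.369103 + 0.2·(-0.332512) = 1.302601
p(0.6) ≈ 1.3026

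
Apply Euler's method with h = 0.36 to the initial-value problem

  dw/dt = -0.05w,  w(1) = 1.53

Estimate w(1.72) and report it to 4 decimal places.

Euler: w_{n+1} = w_n + h·f(t_n, w_n).
t=1.000000, w=1.530000: f=-0.076500 → w ← 1.530000 + 0.36·(-0.076500) = 1.502460
t=1.360000, w=1.502460: f=-0.075123 → w ← 1.502460 + 0.36·(-0.075123) = 1.475416
w(1.72) ≈ 1.4754

1.4754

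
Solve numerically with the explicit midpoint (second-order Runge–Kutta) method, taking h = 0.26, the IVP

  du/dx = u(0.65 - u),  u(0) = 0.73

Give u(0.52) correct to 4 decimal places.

0.7053

Midpoint: k1 = f(x_n, u_n); k2 = f(x_n + h/2, u_n + (h/2)·k1); u_{n+1} = u_n + h·k2.
x=0.000000, u=0.730000:
  k1 = f(0.000000, 0.730000) = -0.058400
  k2 = f(0.130000, 0.722408) = -0.052308
  u ← 0.730000 + 0.26·(-0.052308) = 0.716400
x=0.260000, u=0.716400:
  k1 = f(0.260000, 0.716400) = -0.047569
  k2 = f(0.390000, 0.710216) = -0.042766
  u ← 0.716400 + 0.26·(-0.042766) = 0.705281
u(0.52) ≈ 0.7053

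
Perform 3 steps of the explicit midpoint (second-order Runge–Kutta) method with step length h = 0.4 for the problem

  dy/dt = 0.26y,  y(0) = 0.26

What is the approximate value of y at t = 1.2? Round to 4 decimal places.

0.3550

Midpoint: k1 = f(t_n, y_n); k2 = f(t_n + h/2, y_n + (h/2)·k1); y_{n+1} = y_n + h·k2.
t=0.000000, y=0.260000:
  k1 = f(0.000000, 0.260000) = 0.067600
  k2 = f(0.200000, 0.273520) = 0.071115
  y ← 0.260000 + 0.4·0.071115 = 0.288446
t=0.400000, y=0.288446:
  k1 = f(0.400000, 0.288446) = 0.074996
  k2 = f(0.600000, 0.303445) = 0.078896
  y ← 0.288446 + 0.4·0.078896 = 0.320004
t=0.800000, y=0.320004:
  k1 = f(0.800000, 0.320004) = 0.083201
  k2 = f(1.000000, 0.336645) = 0.087528
  y ← 0.320004 + 0.4·0.087528 = 0.355015
y(1.2) ≈ 0.3550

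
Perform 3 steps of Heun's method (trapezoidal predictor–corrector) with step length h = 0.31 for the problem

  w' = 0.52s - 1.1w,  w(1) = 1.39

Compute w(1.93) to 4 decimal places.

Heun: k1 = f(s_n, w_n); k2 = f(s_n + h, w_n + h·k1); w_{n+1} = w_n + (h/2)·(k1 + k2).
s=1.000000, w=1.390000:
  k1 = f(1.000000, 1.390000) = -1.009000
  k2 = f(1.310000, 1.077210) = -0.503731
  w ← 1.390000 + (0.31/2)·(-1.009000 + (-0.503731)) = 1.155527
s=1.310000, w=1.155527:
  k1 = f(1.310000, 1.155527) = -0.589879
  k2 = f(1.620000, 0.972664) = -0.227531
  w ← 1.155527 + (0.31/2)·(-0.589879 + (-0.227531)) = 1.028828
s=1.620000, w=1.028828:
  k1 = f(1.620000, 1.028828) = -0.289311
  k2 = f(1.930000, 0.939142) = -0.029456
  w ← 1.028828 + (0.31/2)·(-0.289311 + (-0.029456)) = 0.979419
w(1.93) ≈ 0.9794

0.9794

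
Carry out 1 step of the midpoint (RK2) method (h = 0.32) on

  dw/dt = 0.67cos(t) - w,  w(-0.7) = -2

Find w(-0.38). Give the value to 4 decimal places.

Midpoint: k1 = f(t_n, w_n); k2 = f(t_n + h/2, w_n + (h/2)·k1); w_{n+1} = w_n + h·k2.
t=-0.700000, w=-2.000000:
  k1 = f(-0.700000, -2.000000) = 2.512444
  k2 = f(-0.540000, -1.598009) = 2.172674
  w ← -2.000000 + 0.32·2.172674 = -1.304744
w(-0.38) ≈ -1.3047

-1.3047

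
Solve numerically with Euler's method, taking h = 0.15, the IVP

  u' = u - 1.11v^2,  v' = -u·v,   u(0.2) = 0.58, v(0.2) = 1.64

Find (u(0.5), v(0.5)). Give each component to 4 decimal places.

Euler on (u,v): u_{n+1} = u_n + h·u', v_{n+1} = v_n + h·v'.
0.200000: (0.580000, 1.640000); f=(-2.405456, -0.951200) → (0.219182, 1.497320)
0.350000: (0.219182, 1.497320); f=(-2.269402, -0.328185) → (-0.121229, 1.448092)
(u(0.5), v(0.5)) ≈ (-0.1212, 1.4481)

-0.1212, 1.4481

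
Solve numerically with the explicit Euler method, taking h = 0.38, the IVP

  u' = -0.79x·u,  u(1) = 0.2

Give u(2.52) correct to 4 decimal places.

Euler: u_{n+1} = u_n + h·f(x_n, u_n).
x=1.000000, u=0.200000: f=-0.158000 → u ← 0.200000 + 0.38·(-0.158000) = 0.139960
x=1.380000, u=0.139960: f=-0.152584 → u ← 0.139960 + 0.38·(-0.152584) = 0.081978
x=1.760000, u=0.081978: f=-0.113982 → u ← 0.081978 + 0.38·(-0.113982) = 0.038665
x=2.140000, u=0.038665: f=-0.065367 → u ← 0.038665 + 0.38·(-0.065367) = 0.013825
u(2.52) ≈ 0.0138

0.0138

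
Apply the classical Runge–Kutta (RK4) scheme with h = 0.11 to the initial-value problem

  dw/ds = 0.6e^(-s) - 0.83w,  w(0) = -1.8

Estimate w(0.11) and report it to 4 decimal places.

RK4: k1 = f(s_n, w_n); k2 = f(s_n + h/2, w_n + (h/2)·k1); k3 = f(s_n + h/2, w_n + (h/2)·k2); k4 = f(s_n + h, w_n + h·k3); w_{n+1} = w_n + (h/6)·(k1 + 2k2 + 2k3 + k4).
s=0.000000, w=-1.800000:
  k1 = f(0.000000, -1.800000) = 2.094000
  k2 = f(0.055000, -1.684830) = 1.966300
  k3 = f(0.055000, -1.691854) = 1.972129
  k4 = f(0.110000, -1.583066) = 1.851445
  w ← -1.800000 + (0.11/6)·(k1 + 2k2 + 2k3 + k4) = -1.583258
w(0.11) ≈ -1.5833

-1.5833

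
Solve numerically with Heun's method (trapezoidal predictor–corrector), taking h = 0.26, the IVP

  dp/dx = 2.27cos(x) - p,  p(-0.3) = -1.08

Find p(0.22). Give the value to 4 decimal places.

0.2491

Heun: k1 = f(x_n, p_n); k2 = f(x_n + h, p_n + h·k1); p_{n+1} = p_n + (h/2)·(k1 + k2).
x=-0.300000, p=-1.080000:
  k1 = f(-0.300000, -1.080000) = 3.248614
  k2 = f(-0.040000, -0.235360) = 2.503545
  p ← -1.080000 + (0.26/2)·(3.248614 + 2.503545) = -0.332219
x=-0.040000, p=-0.332219:
  k1 = f(-0.040000, -0.332219) = 2.600404
  k2 = f(0.220000, 0.343886) = 1.871402
  p ← -0.332219 + (0.26/2)·(2.600404 + 1.871402) = 0.249115
p(0.22) ≈ 0.2491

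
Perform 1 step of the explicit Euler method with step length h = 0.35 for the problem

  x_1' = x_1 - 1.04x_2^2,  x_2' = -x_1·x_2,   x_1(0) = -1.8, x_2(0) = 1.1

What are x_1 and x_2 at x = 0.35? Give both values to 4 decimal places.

Euler on (x_1,x_2): x_1_{n+1} = x_1_n + h·x_1', x_2_{n+1} = x_2_n + h·x_2'.
0.000000: (-1.800000, 1.100000); f=(-3.058400, 1.980000) → (-2.870440, 1.793000)
(x_1(0.35), x_2(0.35)) ≈ (-2.8704, 1.7930)

-2.8704, 1.7930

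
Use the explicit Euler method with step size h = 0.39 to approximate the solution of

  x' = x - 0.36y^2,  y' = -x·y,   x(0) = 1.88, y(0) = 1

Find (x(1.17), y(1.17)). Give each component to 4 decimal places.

4.7638, -0.0032

Euler on (x,y): x_{n+1} = x_n + h·x', y_{n+1} = y_n + h·y'.
0.000000: (1.880000, 1.000000); f=(1.520000, -1.880000) → (2.472800, 0.266800)
0.390000: (2.472800, 0.266800); f=(2.447174, -0.659743) → (3.427198, 0.009500)
0.780000: (3.427198, 0.009500); f=(3.427166, -0.032559) → (4.763793, -0.003198)
(x(1.17), y(1.17)) ≈ (4.7638, -0.0032)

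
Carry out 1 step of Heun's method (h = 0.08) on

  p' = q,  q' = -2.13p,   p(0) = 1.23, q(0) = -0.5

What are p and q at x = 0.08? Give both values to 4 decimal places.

1.1816, -0.7062

Heun on (p,q): k1 = f(x_n, state_n); k2 = f(x_n + h, state_n + h·k1); state_{n+1} = state_n + (h/2)·(k1 + k2).
0.000000: (1.230000, -0.500000)
  k1 = (-0.500000, -2.619900)
  predictor → (1.190000, -0.709592)
  k2 = (-0.709592, -2.534700)
  → (1.181616, -0.706184)
(p(0.08), q(0.08)) ≈ (1.1816, -0.7062)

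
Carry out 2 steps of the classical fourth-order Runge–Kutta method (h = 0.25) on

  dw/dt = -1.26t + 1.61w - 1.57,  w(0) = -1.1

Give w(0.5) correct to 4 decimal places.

RK4: k1 = f(t_n, w_n); k2 = f(t_n + h/2, w_n + (h/2)·k1); k3 = f(t_n + h/2, w_n + (h/2)·k2); k4 = f(t_n + h, w_n + h·k3); w_{n+1} = w_n + (h/6)·(k1 + 2k2 + 2k3 + k4).
t=0.000000, w=-1.100000:
  k1 = f(0.000000, -1.100000) = -3.341000
  k2 = f(0.125000, -1.517625) = -4.170876
  k3 = f(0.125000, -1.621360) = -4.337889
  k4 = f(0.250000, -2.184472) = -5.402000
  w ← -1.100000 + (0.25/6)·(k1 + 2k2 + 2k3 + k4) = -2.173355
t=0.250000, w=-2.173355:
  k1 = f(0.250000, -2.173355) = -5.384102
  k2 = f(0.375000, -2.846368) = -6.625153
  k3 = f(0.375000, -3.001500) = -6.874914
  k4 = f(0.500000, -3.892084) = -8.466255
  w ← -2.173355 + (0.25/6)·(k1 + 2k2 + 2k3 + k4) = -3.875459
w(0.5) ≈ -3.8755

-3.8755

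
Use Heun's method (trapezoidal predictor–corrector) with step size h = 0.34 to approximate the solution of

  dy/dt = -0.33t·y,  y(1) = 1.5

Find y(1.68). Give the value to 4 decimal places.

1.1115

Heun: k1 = f(t_n, y_n); k2 = f(t_n + h, y_n + h·k1); y_{n+1} = y_n + (h/2)·(k1 + k2).
t=1.000000, y=1.500000:
  k1 = f(1.000000, 1.500000) = -0.495000
  k2 = f(1.340000, 1.331700) = -0.588878
  y ← 1.500000 + (0.34/2)·(-0.495000 + (-0.588878)) = 1.315741
t=1.340000, y=1.315741:
  k1 = f(1.340000, 1.315741) = -0.581821
  k2 = f(1.680000, 1.117922) = -0.619776
  y ← 1.315741 + (0.34/2)·(-0.581821 + (-0.619776)) = 1.111469
y(1.68) ≈ 1.1115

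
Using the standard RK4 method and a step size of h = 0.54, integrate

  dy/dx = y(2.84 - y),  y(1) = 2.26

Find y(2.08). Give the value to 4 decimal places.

2.7948

RK4: k1 = f(x_n, y_n); k2 = f(x_n + h/2, y_n + (h/2)·k1); k3 = f(x_n + h/2, y_n + (h/2)·k2); k4 = f(x_n + h, y_n + h·k3); y_{n+1} = y_n + (h/6)·(k1 + 2k2 + 2k3 + k4).
x=1.000000, y=2.260000:
  k1 = f(1.000000, 2.260000) = 1.310800
  k2 = f(1.270000, 2.613916) = 0.590965
  k3 = f(1.270000, 2.419560) = 1.017279
  k4 = f(1.540000, 2.809331) = 0.086160
  y ← 2.260000 + (0.54/6)·(k1 + 2k2 + 2k3 + k4) = 2.675210
x=1.540000, y=2.675210:
  k1 = f(1.540000, 2.675210) = 0.440847
  k2 = f(1.810000, 2.794239) = 0.127867
  k3 = f(1.810000, 2.709734) = 0.352985
  k4 = f(2.080000, 2.865822) = -0.074002
  y ← 2.675210 + (0.54/6)·(k1 + 2k2 + 2k3 + k4) = 2.794780
y(2.08) ≈ 2.7948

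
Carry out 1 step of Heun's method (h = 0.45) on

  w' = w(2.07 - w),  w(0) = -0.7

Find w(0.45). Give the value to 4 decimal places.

-2.4251

Heun: k1 = f(t_n, w_n); k2 = f(t_n + h, w_n + h·k1); w_{n+1} = w_n + (h/2)·(k1 + k2).
t=0.000000, w=-0.700000:
  k1 = f(0.000000, -0.700000) = -1.939000
  k2 = f(0.450000, -1.572550) = -5.728092
  w ← -0.700000 + (0.45/2)·(-1.939000 + (-5.728092)) = -2.425096
w(0.45) ≈ -2.4251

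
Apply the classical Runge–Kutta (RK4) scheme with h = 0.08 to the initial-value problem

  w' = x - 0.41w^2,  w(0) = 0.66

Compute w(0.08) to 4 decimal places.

0.6492

RK4: k1 = f(x_n, w_n); k2 = f(x_n + h/2, w_n + (h/2)·k1); k3 = f(x_n + h/2, w_n + (h/2)·k2); k4 = f(x_n + h, w_n + h·k3); w_{n+1} = w_n + (h/6)·(k1 + 2k2 + 2k3 + k4).
x=0.000000, w=0.660000:
  k1 = f(0.000000, 0.660000) = -0.178596
  k2 = f(0.040000, 0.652856) = -0.134751
  k3 = f(0.040000, 0.654610) = -0.135691
  k4 = f(0.080000, 0.649145) = -0.092769
  w ← 0.660000 + (0.08/6)·(k1 + 2k2 + 2k3 + k4) = 0.649170
w(0.08) ≈ 0.6492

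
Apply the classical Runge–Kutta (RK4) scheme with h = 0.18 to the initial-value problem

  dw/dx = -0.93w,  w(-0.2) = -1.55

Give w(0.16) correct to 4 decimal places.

RK4: k1 = f(x_n, w_n); k2 = f(x_n + h/2, w_n + (h/2)·k1); k3 = f(x_n + h/2, w_n + (h/2)·k2); k4 = f(x_n + h, w_n + h·k3); w_{n+1} = w_n + (h/6)·(k1 + 2k2 + 2k3 + k4).
x=-0.200000, w=-1.550000:
  k1 = f(-0.200000, -1.550000) = 1.441500
  k2 = f(-0.110000, -1.420265) = 1.320846
  k3 = f(-0.110000, -1.431124) = 1.330945
  k4 = f(-0.020000, -1.310430) = 1.218700
  w ← -1.550000 + (0.18/6)·(k1 + 2k2 + 2k3 + k4) = -1.311087
x=-0.020000, w=-1.311087:
  k1 = f(-0.020000, -1.311087) = 1.219310
  k2 = f(0.070000, -1.201349) = 1.117254
  k3 = f(0.070000, -1.210534) = 1.125796
  k4 = f(0.160000, -1.108443) = 1.030852
  w ← -1.311087 + (0.18/6)·(k1 + 2k2 + 2k3 + k4) = -1.108999
w(0.16) ≈ -1.1090

-1.1090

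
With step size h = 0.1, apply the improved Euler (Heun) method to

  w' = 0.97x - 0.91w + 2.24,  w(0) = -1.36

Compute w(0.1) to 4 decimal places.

Heun: k1 = f(x_n, w_n); k2 = f(x_n + h, w_n + h·k1); w_{n+1} = w_n + (h/2)·(k1 + k2).
x=0.000000, w=-1.360000:
  k1 = f(0.000000, -1.360000) = 3.477600
  k2 = f(0.100000, -1.012240) = 3.258138
  w ← -1.360000 + (0.1/2)·(3.477600 + 3.258138) = -1.023213
w(0.1) ≈ -1.0232

-1.0232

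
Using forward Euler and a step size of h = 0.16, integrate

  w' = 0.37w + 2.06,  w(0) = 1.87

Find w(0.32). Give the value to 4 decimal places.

2.7767

Euler: w_{n+1} = w_n + h·f(t_n, w_n).
t=0.000000, w=1.870000: f=2.751900 → w ← 1.870000 + 0.16·2.751900 = 2.310304
t=0.160000, w=2.310304: f=2.914812 → w ← 2.310304 + 0.16·2.914812 = 2.776674
w(0.32) ≈ 2.7767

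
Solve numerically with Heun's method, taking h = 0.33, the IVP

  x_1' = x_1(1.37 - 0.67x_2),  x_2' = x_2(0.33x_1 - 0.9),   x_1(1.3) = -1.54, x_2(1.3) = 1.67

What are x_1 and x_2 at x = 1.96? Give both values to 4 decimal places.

-2.3795, 0.6588

Heun on (x_1,x_2): k1 = f(x_n, state_n); k2 = f(x_n + h, state_n + h·k1); state_{n+1} = state_n + (h/2)·(k1 + k2).
1.300000: (-1.540000, 1.670000)
  k1 = (-0.386694, -2.351694)
  predictor → (-1.667609, 0.893941)
  k2 = (-1.285826, -1.296492)
  → (-1.815966, 1.068049)
1.630000: (-1.815966, 1.068049)
  k1 = (-1.188381, -1.601293)
  predictor → (-2.208131, 0.539623)
  k2 = (-2.226796, -0.878874)
  → (-2.379470, 0.658822)
(x_1(1.96), x_2(1.96)) ≈ (-2.3795, 0.6588)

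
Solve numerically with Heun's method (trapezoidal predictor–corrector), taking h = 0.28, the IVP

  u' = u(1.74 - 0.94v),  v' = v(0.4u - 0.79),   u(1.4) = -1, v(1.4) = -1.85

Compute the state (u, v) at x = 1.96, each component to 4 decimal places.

Heun on (u,v): k1 = f(x_n, state_n); k2 = f(x_n + h, state_n + h·k1); state_{n+1} = state_n + (h/2)·(k1 + k2).
1.400000: (-1.000000, -1.850000)
  k1 = (-3.479000, 2.201500)
  predictor → (-1.974120, -1.233580)
  k2 = (-5.724090, 1.948622)
  → (-2.288433, -1.268983)
1.680000: (-2.288433, -1.268983)
  k1 = (-6.711615, 2.164089)
  predictor → (-4.167685, -0.663038)
  k2 = (-9.849305, 1.629133)
  → (-4.606961, -0.737932)
(u(1.96), v(1.96)) ≈ (-4.6070, -0.7379)

-4.6070, -0.7379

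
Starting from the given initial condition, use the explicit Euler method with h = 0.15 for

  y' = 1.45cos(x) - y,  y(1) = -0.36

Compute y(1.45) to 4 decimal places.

-0.0025

Euler: y_{n+1} = y_n + h·f(x_n, y_n).
x=1.000000, y=-0.360000: f=1.143438 → y ← -0.360000 + 0.15·1.143438 = -0.188484
x=1.150000, y=-0.188484: f=0.780791 → y ← -0.188484 + 0.15·0.780791 = -0.071366
x=1.300000, y=-0.071366: f=0.459239 → y ← -0.071366 + 0.15·0.459239 = -0.002480
y(1.45) ≈ -0.0025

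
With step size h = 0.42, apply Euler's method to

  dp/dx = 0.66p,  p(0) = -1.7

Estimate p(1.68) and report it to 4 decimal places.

Euler: p_{n+1} = p_n + h·f(x_n, p_n).
x=0.000000, p=-1.700000: f=-1.122000 → p ← -1.700000 + 0.42·(-1.122000) = -2.171240
x=0.420000, p=-2.171240: f=-1.433018 → p ← -2.171240 + 0.42·(-1.433018) = -2.773108
x=0.840000, p=-2.773108: f=-1.830251 → p ← -2.773108 + 0.42·(-1.830251) = -3.541813
x=1.260000, p=-3.541813: f=-2.337597 → p ← -3.541813 + 0.42·(-2.337597) = -4.523604
p(1.68) ≈ -4.5236

-4.5236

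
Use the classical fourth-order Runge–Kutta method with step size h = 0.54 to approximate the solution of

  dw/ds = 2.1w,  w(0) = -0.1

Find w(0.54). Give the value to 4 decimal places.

-0.3089

RK4: k1 = f(s_n, w_n); k2 = f(s_n + h/2, w_n + (h/2)·k1); k3 = f(s_n + h/2, w_n + (h/2)·k2); k4 = f(s_n + h, w_n + h·k3); w_{n+1} = w_n + (h/6)·(k1 + 2k2 + 2k3 + k4).
s=0.000000, w=-0.100000:
  k1 = f(0.000000, -0.100000) = -0.210000
  k2 = f(0.270000, -0.156700) = -0.329070
  k3 = f(0.270000, -0.188849) = -0.396583
  k4 = f(0.540000, -0.314155) = -0.659725
  w ← -0.100000 + (0.54/6)·(k1 + 2k2 + 2k3 + k4) = -0.308893
w(0.54) ≈ -0.3089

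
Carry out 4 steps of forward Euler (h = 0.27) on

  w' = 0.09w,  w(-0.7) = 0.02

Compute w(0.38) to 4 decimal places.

0.0220

Euler: w_{n+1} = w_n + h·f(t_n, w_n).
t=-0.700000, w=0.020000: f=0.001800 → w ← 0.020000 + 0.27·0.001800 = 0.020486
t=-0.430000, w=0.020486: f=0.001844 → w ← 0.020486 + 0.27·0.001844 = 0.020984
t=-0.160000, w=0.020984: f=0.001889 → w ← 0.020984 + 0.27·0.001889 = 0.021494
t=0.110000, w=0.021494: f=0.001934 → w ← 0.021494 + 0.27·0.001934 = 0.022016
w(0.38) ≈ 0.0220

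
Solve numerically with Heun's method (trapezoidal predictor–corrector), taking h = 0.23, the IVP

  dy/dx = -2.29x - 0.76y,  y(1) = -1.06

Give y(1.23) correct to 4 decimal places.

Heun: k1 = f(x_n, y_n); k2 = f(x_n + h, y_n + h·k1); y_{n+1} = y_n + (h/2)·(k1 + k2).
x=1.000000, y=-1.060000:
  k1 = f(1.000000, -1.060000) = -1.484400
  k2 = f(1.230000, -1.401412) = -1.751627
  y ← -1.060000 + (0.23/2)·(-1.484400 + (-1.751627)) = -1.432143
y(1.23) ≈ -1.4321

-1.4321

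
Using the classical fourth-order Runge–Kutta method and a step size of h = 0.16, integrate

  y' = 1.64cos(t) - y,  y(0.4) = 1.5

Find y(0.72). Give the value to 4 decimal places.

1.4661

RK4: k1 = f(t_n, y_n); k2 = f(t_n + h/2, y_n + (h/2)·k1); k3 = f(t_n + h/2, y_n + (h/2)·k2); k4 = f(t_n + h, y_n + h·k3); y_{n+1} = y_n + (h/6)·(k1 + 2k2 + 2k3 + k4).
t=0.400000, y=1.500000:
  k1 = f(0.400000, 1.500000) = 0.010540
  k2 = f(0.480000, 1.500843) = -0.046172
  k3 = f(0.480000, 1.496306) = -0.041635
  k4 = f(0.560000, 1.493338) = -0.103840
  y ← 1.500000 + (0.16/6)·(k1 + 2k2 + 2k3 + k4) = 1.492829
t=0.560000, y=1.492829:
  k1 = f(0.560000, 1.492829) = -0.103331
  k2 = f(0.640000, 1.484563) = -0.169126
  k3 = f(0.640000, 1.479299) = -0.163862
  k4 = f(0.720000, 1.466611) = -0.233650
  y ← 1.492829 + (0.16/6)·(k1 + 2k2 + 2k3 + k4) = 1.466084
y(0.72) ≈ 1.4661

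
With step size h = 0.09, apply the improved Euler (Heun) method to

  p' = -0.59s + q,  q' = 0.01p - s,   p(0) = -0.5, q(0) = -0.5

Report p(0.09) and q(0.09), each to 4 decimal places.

Heun on (p,q): k1 = f(s_n, state_n); k2 = f(s_n + h, state_n + h·k1); state_{n+1} = state_n + (h/2)·(k1 + k2).
0.000000: (-0.500000, -0.500000)
  k1 = (-0.500000, -0.005000)
  predictor → (-0.545000, -0.500450)
  k2 = (-0.553550, -0.095450)
  → (-0.547410, -0.504520)
(p(0.09), q(0.09)) ≈ (-0.5474, -0.5045)

-0.5474, -0.5045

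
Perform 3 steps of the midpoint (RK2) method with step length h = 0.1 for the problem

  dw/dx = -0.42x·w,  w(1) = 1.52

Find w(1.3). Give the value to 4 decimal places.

1.3148

Midpoint: k1 = f(x_n, w_n); k2 = f(x_n + h/2, w_n + (h/2)·k1); w_{n+1} = w_n + h·k2.
x=1.000000, w=1.520000:
  k1 = f(1.000000, 1.520000) = -0.638400
  k2 = f(1.050000, 1.488080) = -0.656243
  w ← 1.520000 + 0.1·(-0.656243) = 1.454376
x=1.100000, w=1.454376:
  k1 = f(1.100000, 1.454376) = -0.671922
  k2 = f(1.150000, 1.420780) = -0.686237
  w ← 1.454376 + 0.1·(-0.686237) = 1.385752
x=1.200000, w=1.385752:
  k1 = f(1.200000, 1.385752) = -0.698419
  k2 = f(1.250000, 1.350831) = -0.709186
  w ← 1.385752 + 0.1·(-0.709186) = 1.314833
w(1.3) ≈ 1.3148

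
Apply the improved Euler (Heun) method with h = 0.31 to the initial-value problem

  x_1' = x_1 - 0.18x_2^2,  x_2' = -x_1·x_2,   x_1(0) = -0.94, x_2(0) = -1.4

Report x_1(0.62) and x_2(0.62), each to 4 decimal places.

-2.3267, -3.3552

Heun on (x_1,x_2): k1 = f(x_n, state_n); k2 = f(x_n + h, state_n + h·k1); state_{n+1} = state_n + (h/2)·(k1 + k2).
0.000000: (-0.940000, -1.400000)
  k1 = (-1.292800, -1.316000)
  predictor → (-1.340768, -1.807960)
  k2 = (-1.929137, -2.424055)
  → (-1.439400, -1.979709)
0.310000: (-1.439400, -1.979709)
  k1 = (-2.144865, -2.849593)
  predictor → (-2.104308, -2.863082)
  k2 = (-3.579812, -6.024808)
  → (-2.326725, -3.355241)
(x_1(0.62), x_2(0.62)) ≈ (-2.3267, -3.3552)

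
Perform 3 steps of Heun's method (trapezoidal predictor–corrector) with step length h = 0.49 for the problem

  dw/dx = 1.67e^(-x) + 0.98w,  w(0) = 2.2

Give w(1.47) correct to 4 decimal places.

12.2734

Heun: k1 = f(x_n, w_n); k2 = f(x_n + h, w_n + h·k1); w_{n+1} = w_n + (h/2)·(k1 + k2).
x=0.000000, w=2.200000:
  k1 = f(0.000000, 2.200000) = 3.826000
  k2 = f(0.490000, 4.074740) = 5.016331
  w ← 2.200000 + (0.49/2)·(3.826000 + 5.016331) = 4.366371
x=0.490000, w=4.366371:
  k1 = f(0.490000, 4.366371) = 5.302130
  k2 = f(0.980000, 6.964415) = 7.451896
  w ← 4.366371 + (0.49/2)·(5.302130 + 7.451896) = 7.491107
x=0.980000, w=7.491107:
  k1 = f(0.980000, 7.491107) = 7.968055
  k2 = f(1.470000, 11.395454) = 11.551521
  w ← 7.491107 + (0.49/2)·(7.968055 + 11.551521) = 12.273404
w(1.47) ≈ 12.2734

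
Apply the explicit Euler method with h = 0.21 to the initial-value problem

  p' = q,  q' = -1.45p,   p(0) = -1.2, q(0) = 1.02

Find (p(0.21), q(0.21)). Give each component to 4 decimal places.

Euler on (p,q): p_{n+1} = p_n + h·p', q_{n+1} = q_n + h·q'.
0.000000: (-1.200000, 1.020000); f=(1.020000, 1.740000) → (-0.985800, 1.385400)
(p(0.21), q(0.21)) ≈ (-0.9858, 1.3854)

-0.9858, 1.3854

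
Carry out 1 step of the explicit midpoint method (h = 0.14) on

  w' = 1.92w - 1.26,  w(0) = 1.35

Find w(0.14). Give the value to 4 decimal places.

1.5615

Midpoint: k1 = f(x_n, w_n); k2 = f(x_n + h/2, w_n + (h/2)·k1); w_{n+1} = w_n + h·k2.
x=0.000000, w=1.350000:
  k1 = f(0.000000, 1.350000) = 1.332000
  k2 = f(0.070000, 1.443240) = 1.511021
  w ← 1.350000 + 0.14·1.511021 = 1.561543
w(0.14) ≈ 1.5615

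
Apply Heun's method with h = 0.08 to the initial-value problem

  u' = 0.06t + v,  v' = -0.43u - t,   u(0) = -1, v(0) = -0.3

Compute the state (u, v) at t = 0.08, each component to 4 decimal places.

-1.0224, -0.2684

Heun on (u,v): k1 = f(t_n, state_n); k2 = f(t_n + h, state_n + h·k1); state_{n+1} = state_n + (h/2)·(k1 + k2).
0.000000: (-1.000000, -0.300000)
  k1 = (-0.300000, 0.430000)
  predictor → (-1.024000, -0.265600)
  k2 = (-0.260800, 0.360320)
  → (-1.022432, -0.268387)
(u(0.08), v(0.08)) ≈ (-1.0224, -0.2684)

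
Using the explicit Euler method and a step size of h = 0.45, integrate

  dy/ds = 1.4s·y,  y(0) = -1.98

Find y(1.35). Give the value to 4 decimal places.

Euler: y_{n+1} = y_n + h·f(s_n, y_n).
s=0.000000, y=-1.980000: f=0.000000 → y ← -1.980000 + 0.45·0.000000 = -1.980000
s=0.450000, y=-1.980000: f=-1.247400 → y ← -1.980000 + 0.45·(-1.247400) = -2.541330
s=0.900000, y=-2.541330: f=-3.202076 → y ← -2.541330 + 0.45·(-3.202076) = -3.982264
y(1.35) ≈ -3.9823

-3.9823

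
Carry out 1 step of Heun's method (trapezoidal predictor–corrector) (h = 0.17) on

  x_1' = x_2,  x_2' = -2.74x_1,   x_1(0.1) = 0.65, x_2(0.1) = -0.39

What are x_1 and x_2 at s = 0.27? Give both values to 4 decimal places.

0.5580, -0.6773

Heun on (x_1,x_2): k1 = f(s_n, state_n); k2 = f(s_n + h, state_n + h·k1); state_{n+1} = state_n + (h/2)·(k1 + k2).
0.100000: (0.650000, -0.390000)
  k1 = (-0.390000, -1.781000)
  predictor → (0.583700, -0.692770)
  k2 = (-0.692770, -1.599338)
  → (0.557965, -0.677329)
(x_1(0.27), x_2(0.27)) ≈ (0.5580, -0.6773)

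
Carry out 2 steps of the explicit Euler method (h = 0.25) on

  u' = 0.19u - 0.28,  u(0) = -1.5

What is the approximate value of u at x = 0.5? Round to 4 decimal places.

-1.7892

Euler: u_{n+1} = u_n + h·f(x_n, u_n).
x=0.000000, u=-1.500000: f=-0.565000 → u ← -1.500000 + 0.25·(-0.565000) = -1.641250
x=0.250000, u=-1.641250: f=-0.591838 → u ← -1.641250 + 0.25·(-0.591838) = -1.789209
u(0.5) ≈ -1.7892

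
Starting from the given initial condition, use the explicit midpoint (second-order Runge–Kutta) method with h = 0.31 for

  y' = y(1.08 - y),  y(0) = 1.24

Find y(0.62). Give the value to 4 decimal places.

1.1585

Midpoint: k1 = f(x_n, y_n); k2 = f(x_n + h/2, y_n + (h/2)·k1); y_{n+1} = y_n + h·k2.
x=0.000000, y=1.240000:
  k1 = f(0.000000, 1.240000) = -0.198400
  k2 = f(0.155000, 1.209248) = -0.156293
  y ← 1.240000 + 0.31·(-0.156293) = 1.191549
x=0.310000, y=1.191549:
  k1 = f(0.310000, 1.191549) = -0.132916
  k2 = f(0.465000, 1.170947) = -0.106494
  y ← 1.191549 + 0.31·(-0.106494) = 1.158536
y(0.62) ≈ 1.1585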